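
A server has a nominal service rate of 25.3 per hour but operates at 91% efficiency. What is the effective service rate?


Effective rate = mu * efficiency = 25.3 * 0.91 = 23.02 per hour

23.02 per hour


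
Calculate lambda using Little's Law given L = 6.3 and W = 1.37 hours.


lambda = L / W = 6.3 / 1.37 = 4.6 per hour

4.6 per hour


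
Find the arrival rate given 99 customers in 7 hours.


lambda = total arrivals / time = 99 / 7 = 14.14 per hour

14.14 per hour


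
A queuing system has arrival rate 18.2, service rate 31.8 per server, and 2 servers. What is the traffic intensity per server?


rho = lambda / (c * mu) = 18.2 / (2 * 31.8) = 0.2862

0.2862


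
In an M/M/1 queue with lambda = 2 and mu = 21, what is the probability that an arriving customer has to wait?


P(wait) = rho = lambda/mu = 2/21 = 0.0952

0.0952


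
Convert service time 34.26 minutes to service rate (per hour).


mu = 60 / avg_service_time = 60 / 34.26 = 1.75 per hour

1.75 per hour


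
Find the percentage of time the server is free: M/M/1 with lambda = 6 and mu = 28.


Idle fraction = (1 - rho) * 100 = (1 - 6/28) * 100 = 78.6%

78.6%


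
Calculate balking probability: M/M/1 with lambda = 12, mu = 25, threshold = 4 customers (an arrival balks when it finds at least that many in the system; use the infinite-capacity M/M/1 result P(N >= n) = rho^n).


P(N >= 4) = rho^4 = (12/25)^4 = 0.0531

0.0531


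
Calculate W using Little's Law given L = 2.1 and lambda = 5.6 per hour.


W = L / lambda = 2.1 / 5.6 = 0.375 hours

0.375 hours


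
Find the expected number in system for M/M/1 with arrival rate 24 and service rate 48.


rho = 24/48; L = rho/(1-rho) = 1.0

1.0


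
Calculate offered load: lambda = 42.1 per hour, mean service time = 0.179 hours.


Offered load a = lambda * E[S] = 42.1 * 0.179 = 7.54 Erlangs

7.54 Erlangs


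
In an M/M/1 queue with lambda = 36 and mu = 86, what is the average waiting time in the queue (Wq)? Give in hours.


rho = 36/86; Wq = rho/(mu - lambda) = 0.0084 hours

0.0084 hours


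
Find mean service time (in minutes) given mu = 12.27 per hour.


Mean service time = 60/mu = 60/12.27 = 4.89 minutes

4.89 minutes


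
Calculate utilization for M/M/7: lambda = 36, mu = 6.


rho = lambda/(c*mu) = 36/(7*6) = 0.8571

0.8571


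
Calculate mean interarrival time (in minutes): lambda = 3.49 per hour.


Mean interarrival time = 60/lambda = 60/3.49 = 17.19 minutes

17.19 minutes


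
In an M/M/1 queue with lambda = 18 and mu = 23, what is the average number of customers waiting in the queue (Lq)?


rho = 18/23; Lq = rho^2/(1-rho) = 2.82

2.82


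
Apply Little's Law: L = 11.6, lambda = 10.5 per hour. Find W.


W = L / lambda = 11.6 / 10.5 = 1.1048 hours

1.1048 hours


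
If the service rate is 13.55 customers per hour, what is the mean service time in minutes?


Mean service time = 60/mu = 60/13.55 = 4.43 minutes

4.43 minutes


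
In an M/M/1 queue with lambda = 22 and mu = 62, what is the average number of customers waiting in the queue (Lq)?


rho = 22/62; Lq = rho^2/(1-rho) = 0.2

0.2


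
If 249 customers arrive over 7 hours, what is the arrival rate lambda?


lambda = total arrivals / time = 249 / 7 = 35.57 per hour

35.57 per hour


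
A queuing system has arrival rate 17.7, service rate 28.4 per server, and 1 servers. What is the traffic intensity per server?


rho = lambda / (c * mu) = 17.7 / (1 * 28.4) = 0.6232

0.6232


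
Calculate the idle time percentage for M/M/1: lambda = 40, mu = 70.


Idle fraction = (1 - rho) * 100 = (1 - 40/70) * 100 = 42.9%

42.9%


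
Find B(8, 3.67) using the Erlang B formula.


B(N,A) = (A^N/N!) / sum(A^k/k!, k=0..N) with N=8, A=3.67 = 0.0211

0.0211


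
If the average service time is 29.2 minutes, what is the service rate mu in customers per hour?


mu = 60 / avg_service_time = 60 / 29.2 = 2.05 per hour

2.05 per hour


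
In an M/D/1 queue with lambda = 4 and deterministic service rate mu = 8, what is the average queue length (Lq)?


M/D/1: Lq = rho^2 / (2*(1-rho)) where rho = 4/8; Lq = 0.25

0.25


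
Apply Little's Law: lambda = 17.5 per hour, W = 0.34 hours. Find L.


L = lambda * W = 17.5 * 0.34 = 5.95

5.95


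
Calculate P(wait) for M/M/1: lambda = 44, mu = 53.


P(wait) = rho = lambda/mu = 44/53 = 0.8302

0.8302


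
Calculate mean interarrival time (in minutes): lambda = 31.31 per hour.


Mean interarrival time = 60/lambda = 60/31.31 = 1.92 minutes

1.92 minutes


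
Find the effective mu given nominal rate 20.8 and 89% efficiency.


Effective rate = mu * efficiency = 20.8 * 0.89 = 18.51 per hour

18.51 per hour


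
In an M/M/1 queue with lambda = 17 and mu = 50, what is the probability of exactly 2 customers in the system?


rho = 17/50; P(n) = (1-rho)*rho^n = (1-17/50)*(17/50)^2 = 0.0763

0.0763


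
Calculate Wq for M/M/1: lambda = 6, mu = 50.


rho = 6/50; Wq = rho/(mu - lambda) = 0.0027 hours

0.0027 hours


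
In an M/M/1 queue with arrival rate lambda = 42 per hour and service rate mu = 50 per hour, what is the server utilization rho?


rho = lambda/mu = 42/50 = 0.84

0.84


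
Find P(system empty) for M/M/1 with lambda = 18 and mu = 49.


P0 = 1 - rho = 1 - 18/49 = 0.6327

0.6327


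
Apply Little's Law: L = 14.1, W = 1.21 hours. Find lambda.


lambda = L / W = 14.1 / 1.21 = 11.65 per hour

11.65 per hour


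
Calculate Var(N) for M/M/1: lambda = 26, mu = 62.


rho = 26/62; Var(N) = rho/(1-rho)^2 = 1.24

1.24


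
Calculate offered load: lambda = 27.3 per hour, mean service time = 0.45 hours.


Offered load a = lambda * E[S] = 27.3 * 0.45 = 12.29 Erlangs

12.29 Erlangs


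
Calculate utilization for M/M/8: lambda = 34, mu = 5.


rho = lambda/(c*mu) = 34/(8*5) = 0.85

0.85


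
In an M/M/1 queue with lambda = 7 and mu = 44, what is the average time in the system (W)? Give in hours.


W = 1/(mu - lambda) = 1/(44 - 7) = 0.027 hours

0.027 hours


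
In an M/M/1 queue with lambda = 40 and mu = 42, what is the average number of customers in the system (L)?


rho = 40/42; L = rho/(1-rho) = 20.0

20.0


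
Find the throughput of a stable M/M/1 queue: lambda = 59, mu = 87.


For a stable queue (lambda < mu), throughput = lambda = 59 per hour

59 per hour


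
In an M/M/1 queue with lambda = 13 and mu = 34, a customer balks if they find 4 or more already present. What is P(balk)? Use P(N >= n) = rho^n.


P(N >= 4) = rho^4 = (13/34)^4 = 0.0214

0.0214


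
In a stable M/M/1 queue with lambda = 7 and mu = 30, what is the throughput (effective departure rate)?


For a stable queue (lambda < mu), throughput = lambda = 7 per hour

7 per hour


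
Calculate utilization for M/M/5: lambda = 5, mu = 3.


rho = lambda/(c*mu) = 5/(5*3) = 0.3333

0.3333


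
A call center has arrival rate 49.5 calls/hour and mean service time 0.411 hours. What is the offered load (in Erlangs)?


Offered load a = lambda * E[S] = 49.5 * 0.411 = 20.34 Erlangs

20.34 Erlangs


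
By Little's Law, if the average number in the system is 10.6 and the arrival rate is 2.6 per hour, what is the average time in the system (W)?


W = L / lambda = 10.6 / 2.6 = 4.0769 hours

4.0769 hours


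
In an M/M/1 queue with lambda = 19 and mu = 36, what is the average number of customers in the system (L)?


rho = 19/36; L = rho/(1-rho) = 1.12

1.12


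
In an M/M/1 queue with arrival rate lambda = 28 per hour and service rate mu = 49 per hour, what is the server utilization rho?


rho = lambda/mu = 28/49 = 0.5714

0.5714


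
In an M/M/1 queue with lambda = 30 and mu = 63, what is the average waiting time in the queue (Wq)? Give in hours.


rho = 30/63; Wq = rho/(mu - lambda) = 0.0144 hours

0.0144 hours


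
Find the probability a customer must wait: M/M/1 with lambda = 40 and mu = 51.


P(wait) = rho = lambda/mu = 40/51 = 0.7843

0.7843


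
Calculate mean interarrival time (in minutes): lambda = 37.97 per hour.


Mean interarrival time = 60/lambda = 60/37.97 = 1.58 minutes

1.58 minutes


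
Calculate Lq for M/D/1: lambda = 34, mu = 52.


M/D/1: Lq = rho^2 / (2*(1-rho)) where rho = 34/52; Lq = 0.62

0.62


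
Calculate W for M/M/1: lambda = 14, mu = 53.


W = 1/(mu - lambda) = 1/(53 - 14) = 0.0256 hours

0.0256 hours


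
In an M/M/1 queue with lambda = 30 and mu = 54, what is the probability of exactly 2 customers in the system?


rho = 30/54; P(n) = (1-rho)*rho^n = (1-30/54)*(30/54)^2 = 0.1372

0.1372


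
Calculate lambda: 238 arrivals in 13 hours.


lambda = total arrivals / time = 238 / 13 = 18.31 per hour

18.31 per hour


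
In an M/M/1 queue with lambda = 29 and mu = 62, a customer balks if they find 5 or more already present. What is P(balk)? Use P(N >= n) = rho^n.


P(N >= 5) = rho^5 = (29/62)^5 = 0.0224

0.0224


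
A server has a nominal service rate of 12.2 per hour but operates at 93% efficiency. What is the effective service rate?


Effective rate = mu * efficiency = 12.2 * 0.93 = 11.35 per hour

11.35 per hour


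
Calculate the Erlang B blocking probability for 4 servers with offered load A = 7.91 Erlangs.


B(N,A) = (A^N/N!) / sum(A^k/k!, k=0..N) with N=4, A=7.91 = 0.5707

0.5707


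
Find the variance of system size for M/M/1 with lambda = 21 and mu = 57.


rho = 21/57; Var(N) = rho/(1-rho)^2 = 0.92

0.92


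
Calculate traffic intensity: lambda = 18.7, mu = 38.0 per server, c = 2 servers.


rho = lambda / (c * mu) = 18.7 / (2 * 38.0) = 0.2461

0.2461


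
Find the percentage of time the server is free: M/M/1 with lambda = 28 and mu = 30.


Idle fraction = (1 - rho) * 100 = (1 - 28/30) * 100 = 6.7%

6.7%


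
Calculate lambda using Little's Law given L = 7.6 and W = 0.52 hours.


lambda = L / W = 7.6 / 0.52 = 14.62 per hour

14.62 per hour


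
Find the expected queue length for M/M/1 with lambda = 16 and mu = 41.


rho = 16/41; Lq = rho^2/(1-rho) = 0.25

0.25


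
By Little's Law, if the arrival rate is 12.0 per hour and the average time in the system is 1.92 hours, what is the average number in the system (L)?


L = lambda * W = 12.0 * 1.92 = 23.04

23.04


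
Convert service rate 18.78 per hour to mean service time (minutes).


Mean service time = 60/mu = 60/18.78 = 3.19 minutes

3.19 minutes


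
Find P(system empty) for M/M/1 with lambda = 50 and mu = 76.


P0 = 1 - rho = 1 - 50/76 = 0.3421

0.3421


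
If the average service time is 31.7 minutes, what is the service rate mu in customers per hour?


mu = 60 / avg_service_time = 60 / 31.7 = 1.89 per hour

1.89 per hour


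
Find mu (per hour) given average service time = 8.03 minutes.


mu = 60 / avg_service_time = 60 / 8.03 = 7.47 per hour

7.47 per hour


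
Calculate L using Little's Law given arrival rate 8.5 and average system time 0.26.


L = lambda * W = 8.5 * 0.26 = 2.21

2.21


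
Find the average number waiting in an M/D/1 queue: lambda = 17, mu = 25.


M/D/1: Lq = rho^2 / (2*(1-rho)) where rho = 17/25; Lq = 0.72

0.72


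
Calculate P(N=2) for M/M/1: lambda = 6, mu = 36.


rho = 6/36; P(n) = (1-rho)*rho^n = (1-6/36)*(6/36)^2 = 0.0231

0.0231


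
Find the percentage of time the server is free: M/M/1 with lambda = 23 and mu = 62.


Idle fraction = (1 - rho) * 100 = (1 - 23/62) * 100 = 62.9%

62.9%


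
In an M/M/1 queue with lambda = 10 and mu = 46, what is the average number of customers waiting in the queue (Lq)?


rho = 10/46; Lq = rho^2/(1-rho) = 0.06

0.06


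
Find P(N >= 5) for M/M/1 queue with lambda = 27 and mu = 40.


P(N >= 5) = rho^5 = (27/40)^5 = 0.1401

0.1401


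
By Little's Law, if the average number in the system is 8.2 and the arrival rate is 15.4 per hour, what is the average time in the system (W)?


W = L / lambda = 8.2 / 15.4 = 0.5325 hours

0.5325 hours


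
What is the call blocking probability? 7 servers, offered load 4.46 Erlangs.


B(N,A) = (A^N/N!) / sum(A^k/k!, k=0..N) with N=7, A=4.46 = 0.0879

0.0879


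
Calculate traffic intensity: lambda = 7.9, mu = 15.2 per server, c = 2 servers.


rho = lambda / (c * mu) = 7.9 / (2 * 15.2) = 0.2599

0.2599


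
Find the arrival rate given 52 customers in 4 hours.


lambda = total arrivals / time = 52 / 4 = 13.0 per hour

13.0 per hour


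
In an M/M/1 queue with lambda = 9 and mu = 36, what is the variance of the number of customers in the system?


rho = 9/36; Var(N) = rho/(1-rho)^2 = 0.44

0.44


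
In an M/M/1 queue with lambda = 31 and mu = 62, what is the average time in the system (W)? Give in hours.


W = 1/(mu - lambda) = 1/(62 - 31) = 0.0323 hours

0.0323 hours


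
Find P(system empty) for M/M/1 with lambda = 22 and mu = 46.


P0 = 1 - rho = 1 - 22/46 = 0.5217

0.5217


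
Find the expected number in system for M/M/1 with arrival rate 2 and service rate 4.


rho = 2/4; L = rho/(1-rho) = 1.0

1.0


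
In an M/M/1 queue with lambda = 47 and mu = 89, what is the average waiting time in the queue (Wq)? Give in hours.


rho = 47/89; Wq = rho/(mu - lambda) = 0.0126 hours

0.0126 hours


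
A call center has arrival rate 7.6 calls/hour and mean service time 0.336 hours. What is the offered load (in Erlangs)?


Offered load a = lambda * E[S] = 7.6 * 0.336 = 2.55 Erlangs

2.55 Erlangs


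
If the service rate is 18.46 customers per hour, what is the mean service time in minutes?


Mean service time = 60/mu = 60/18.46 = 3.25 minutes

3.25 minutes


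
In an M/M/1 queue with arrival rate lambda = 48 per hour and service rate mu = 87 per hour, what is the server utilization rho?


rho = lambda/mu = 48/87 = 0.5517

0.5517


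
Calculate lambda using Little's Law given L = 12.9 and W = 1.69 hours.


lambda = L / W = 12.9 / 1.69 = 7.63 per hour

7.63 per hour


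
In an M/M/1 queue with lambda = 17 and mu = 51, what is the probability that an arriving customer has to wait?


P(wait) = rho = lambda/mu = 17/51 = 0.3333

0.3333


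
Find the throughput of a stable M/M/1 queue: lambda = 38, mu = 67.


For a stable queue (lambda < mu), throughput = lambda = 38 per hour

38 per hour


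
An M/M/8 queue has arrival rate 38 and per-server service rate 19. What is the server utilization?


rho = lambda/(c*mu) = 38/(8*19) = 0.25

0.25


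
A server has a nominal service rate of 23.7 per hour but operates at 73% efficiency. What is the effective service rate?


Effective rate = mu * efficiency = 23.7 * 0.73 = 17.3 per hour

17.3 per hour


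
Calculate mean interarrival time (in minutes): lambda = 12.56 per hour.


Mean interarrival time = 60/lambda = 60/12.56 = 4.78 minutes

4.78 minutes


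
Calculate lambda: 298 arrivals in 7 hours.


lambda = total arrivals / time = 298 / 7 = 42.57 per hour

42.57 per hour


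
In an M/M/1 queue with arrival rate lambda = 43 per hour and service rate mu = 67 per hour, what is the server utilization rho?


rho = lambda/mu = 43/67 = 0.6418

0.6418


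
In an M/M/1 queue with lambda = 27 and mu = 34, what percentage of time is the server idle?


Idle fraction = (1 - rho) * 100 = (1 - 27/34) * 100 = 20.6%

20.6%


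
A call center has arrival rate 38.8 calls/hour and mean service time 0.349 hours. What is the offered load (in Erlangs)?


Offered load a = lambda * E[S] = 38.8 * 0.349 = 13.54 Erlangs

13.54 Erlangs


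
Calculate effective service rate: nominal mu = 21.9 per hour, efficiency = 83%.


Effective rate = mu * efficiency = 21.9 * 0.83 = 18.18 per hour

18.18 per hour


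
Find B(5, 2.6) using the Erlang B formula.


B(N,A) = (A^N/N!) / sum(A^k/k!, k=0..N) with N=5, A=2.6 = 0.0773

0.0773


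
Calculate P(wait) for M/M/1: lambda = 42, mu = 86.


P(wait) = rho = lambda/mu = 42/86 = 0.4884

0.4884


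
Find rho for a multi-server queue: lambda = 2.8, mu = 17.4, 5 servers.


rho = lambda / (c * mu) = 2.8 / (5 * 17.4) = 0.0322

0.0322


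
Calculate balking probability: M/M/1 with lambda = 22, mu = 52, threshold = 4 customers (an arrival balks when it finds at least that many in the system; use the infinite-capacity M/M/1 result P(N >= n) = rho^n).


P(N >= 4) = rho^4 = (22/52)^4 = 0.032

0.032


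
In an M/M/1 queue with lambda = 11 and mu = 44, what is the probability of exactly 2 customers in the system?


rho = 11/44; P(n) = (1-rho)*rho^n = (1-11/44)*(11/44)^2 = 0.0469

0.0469


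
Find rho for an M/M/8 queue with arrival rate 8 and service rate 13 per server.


rho = lambda/(c*mu) = 8/(8*13) = 0.0769

0.0769


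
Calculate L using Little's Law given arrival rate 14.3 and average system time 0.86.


L = lambda * W = 14.3 * 0.86 = 12.3

12.3


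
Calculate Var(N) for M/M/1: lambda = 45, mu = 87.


rho = 45/87; Var(N) = rho/(1-rho)^2 = 2.22

2.22


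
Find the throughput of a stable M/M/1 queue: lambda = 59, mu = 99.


For a stable queue (lambda < mu), throughput = lambda = 59 per hour

59 per hour


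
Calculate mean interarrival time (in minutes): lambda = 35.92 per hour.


Mean interarrival time = 60/lambda = 60/35.92 = 1.67 minutes

1.67 minutes


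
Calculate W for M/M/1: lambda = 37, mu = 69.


W = 1/(mu - lambda) = 1/(69 - 37) = 0.0313 hours

0.0313 hours


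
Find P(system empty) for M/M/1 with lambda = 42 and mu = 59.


P0 = 1 - rho = 1 - 42/59 = 0.2881

0.2881


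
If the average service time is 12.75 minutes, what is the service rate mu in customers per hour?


mu = 60 / avg_service_time = 60 / 12.75 = 4.71 per hour

4.71 per hour


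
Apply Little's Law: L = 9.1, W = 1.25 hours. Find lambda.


lambda = L / W = 9.1 / 1.25 = 7.28 per hour

7.28 per hour


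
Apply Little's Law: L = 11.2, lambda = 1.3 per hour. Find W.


W = L / lambda = 11.2 / 1.3 = 8.6154 hours

8.6154 hours


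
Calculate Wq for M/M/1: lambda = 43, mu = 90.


rho = 43/90; Wq = rho/(mu - lambda) = 0.0102 hours

0.0102 hours


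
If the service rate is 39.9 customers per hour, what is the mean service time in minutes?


Mean service time = 60/mu = 60/39.9 = 1.5 minutes

1.5 minutes


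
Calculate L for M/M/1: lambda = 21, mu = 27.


rho = 21/27; L = rho/(1-rho) = 3.5

3.5


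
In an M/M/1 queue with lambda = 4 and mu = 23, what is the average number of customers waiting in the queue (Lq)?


rho = 4/23; Lq = rho^2/(1-rho) = 0.04

0.04


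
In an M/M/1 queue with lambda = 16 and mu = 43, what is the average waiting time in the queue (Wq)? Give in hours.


rho = 16/43; Wq = rho/(mu - lambda) = 0.0138 hours

0.0138 hours


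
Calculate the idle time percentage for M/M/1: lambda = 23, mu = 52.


Idle fraction = (1 - rho) * 100 = (1 - 23/52) * 100 = 55.8%

55.8%


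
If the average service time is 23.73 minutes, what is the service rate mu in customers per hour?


mu = 60 / avg_service_time = 60 / 23.73 = 2.53 per hour

2.53 per hour


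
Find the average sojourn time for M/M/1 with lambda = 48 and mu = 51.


W = 1/(mu - lambda) = 1/(51 - 48) = 0.3333 hours

0.3333 hours


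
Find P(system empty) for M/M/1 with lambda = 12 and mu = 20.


P0 = 1 - rho = 1 - 12/20 = 0.4

0.4


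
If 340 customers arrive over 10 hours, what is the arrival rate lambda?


lambda = total arrivals / time = 340 / 10 = 34.0 per hour

34.0 per hour


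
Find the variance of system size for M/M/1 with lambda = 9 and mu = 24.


rho = 9/24; Var(N) = rho/(1-rho)^2 = 0.96

0.96


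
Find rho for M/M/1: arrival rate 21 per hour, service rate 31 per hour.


rho = lambda/mu = 21/31 = 0.6774

0.6774


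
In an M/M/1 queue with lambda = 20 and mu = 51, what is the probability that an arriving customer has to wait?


P(wait) = rho = lambda/mu = 20/51 = 0.3922

0.3922


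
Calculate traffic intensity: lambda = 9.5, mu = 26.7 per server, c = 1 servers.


rho = lambda / (c * mu) = 9.5 / (1 * 26.7) = 0.3558

0.3558


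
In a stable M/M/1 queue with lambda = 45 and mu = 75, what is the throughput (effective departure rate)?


For a stable queue (lambda < mu), throughput = lambda = 45 per hour

45 per hour


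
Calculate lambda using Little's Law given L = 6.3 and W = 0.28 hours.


lambda = L / W = 6.3 / 0.28 = 22.5 per hour

22.5 per hour


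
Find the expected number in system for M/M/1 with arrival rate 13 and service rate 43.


rho = 13/43; L = rho/(1-rho) = 0.43

0.43


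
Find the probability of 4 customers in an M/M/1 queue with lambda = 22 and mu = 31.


rho = 22/31; P(n) = (1-rho)*rho^n = (1-22/31)*(22/31)^4 = 0.0736

0.0736


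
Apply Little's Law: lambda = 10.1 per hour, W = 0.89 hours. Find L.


L = lambda * W = 10.1 * 0.89 = 8.99

8.99


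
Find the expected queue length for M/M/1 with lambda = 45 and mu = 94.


rho = 45/94; Lq = rho^2/(1-rho) = 0.44

0.44


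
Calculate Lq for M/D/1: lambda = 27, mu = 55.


M/D/1: Lq = rho^2 / (2*(1-rho)) where rho = 27/55; Lq = 0.24

0.24


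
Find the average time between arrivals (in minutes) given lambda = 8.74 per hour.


Mean interarrival time = 60/lambda = 60/8.74 = 6.86 minutes

6.86 minutes


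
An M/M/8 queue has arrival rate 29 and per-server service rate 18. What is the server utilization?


rho = lambda/(c*mu) = 29/(8*18) = 0.2014

0.2014


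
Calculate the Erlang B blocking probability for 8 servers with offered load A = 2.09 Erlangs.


B(N,A) = (A^N/N!) / sum(A^k/k!, k=0..N) with N=8, A=2.09 = 0.0011

0.0011


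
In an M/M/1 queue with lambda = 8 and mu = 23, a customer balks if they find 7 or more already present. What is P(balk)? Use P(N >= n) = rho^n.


P(N >= 7) = rho^7 = (8/23)^7 = 0.0006

0.0006


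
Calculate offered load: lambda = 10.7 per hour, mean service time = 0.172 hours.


Offered load a = lambda * E[S] = 10.7 * 0.172 = 1.84 Erlangs

1.84 Erlangs


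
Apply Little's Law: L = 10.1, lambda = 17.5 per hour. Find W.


W = L / lambda = 10.1 / 17.5 = 0.5771 hours

0.5771 hours


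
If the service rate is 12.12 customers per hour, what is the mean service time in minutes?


Mean service time = 60/mu = 60/12.12 = 4.95 minutes

4.95 minutes


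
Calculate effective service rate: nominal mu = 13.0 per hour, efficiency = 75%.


Effective rate = mu * efficiency = 13.0 * 0.75 = 9.75 per hour

9.75 per hour


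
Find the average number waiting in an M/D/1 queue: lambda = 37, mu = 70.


M/D/1: Lq = rho^2 / (2*(1-rho)) where rho = 37/70; Lq = 0.3

0.3


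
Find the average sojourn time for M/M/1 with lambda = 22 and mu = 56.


W = 1/(mu - lambda) = 1/(56 - 22) = 0.0294 hours

0.0294 hours


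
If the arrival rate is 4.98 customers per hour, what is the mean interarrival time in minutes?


Mean interarrival time = 60/lambda = 60/4.98 = 12.05 minutes

12.05 minutes


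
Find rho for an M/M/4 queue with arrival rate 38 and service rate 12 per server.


rho = lambda/(c*mu) = 38/(4*12) = 0.7917

0.7917


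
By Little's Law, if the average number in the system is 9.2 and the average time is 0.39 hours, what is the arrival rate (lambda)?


lambda = L / W = 9.2 / 0.39 = 23.59 per hour

23.59 per hour


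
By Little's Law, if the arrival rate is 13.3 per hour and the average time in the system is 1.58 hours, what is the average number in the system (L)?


L = lambda * W = 13.3 * 1.58 = 21.01

21.01


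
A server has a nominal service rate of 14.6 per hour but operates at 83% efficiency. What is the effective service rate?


Effective rate = mu * efficiency = 14.6 * 0.83 = 12.12 per hour

12.12 per hour


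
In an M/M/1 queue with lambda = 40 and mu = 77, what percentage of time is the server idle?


Idle fraction = (1 - rho) * 100 = (1 - 40/77) * 100 = 48.1%

48.1%


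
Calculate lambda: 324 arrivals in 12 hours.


lambda = total arrivals / time = 324 / 12 = 27.0 per hour

27.0 per hour


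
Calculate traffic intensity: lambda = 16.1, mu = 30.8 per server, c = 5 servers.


rho = lambda / (c * mu) = 16.1 / (5 * 30.8) = 0.1045

0.1045


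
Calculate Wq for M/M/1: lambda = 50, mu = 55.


rho = 50/55; Wq = rho/(mu - lambda) = 0.1818 hours

0.1818 hours


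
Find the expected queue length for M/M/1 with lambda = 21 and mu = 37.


rho = 21/37; Lq = rho^2/(1-rho) = 0.74

0.74


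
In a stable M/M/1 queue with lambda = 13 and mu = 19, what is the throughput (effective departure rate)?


For a stable queue (lambda < mu), throughput = lambda = 13 per hour

13 per hour


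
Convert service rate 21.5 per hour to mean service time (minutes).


Mean service time = 60/mu = 60/21.5 = 2.79 minutes

2.79 minutes


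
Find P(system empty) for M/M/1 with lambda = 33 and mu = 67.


P0 = 1 - rho = 1 - 33/67 = 0.5075

0.5075


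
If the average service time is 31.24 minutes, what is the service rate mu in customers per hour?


mu = 60 / avg_service_time = 60 / 31.24 = 1.92 per hour

1.92 per hour


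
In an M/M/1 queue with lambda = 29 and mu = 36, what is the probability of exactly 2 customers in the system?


rho = 29/36; P(n) = (1-rho)*rho^n = (1-29/36)*(29/36)^2 = 0.1262

0.1262


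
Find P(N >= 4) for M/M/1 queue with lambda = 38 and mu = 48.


P(N >= 4) = rho^4 = (38/48)^4 = 0.3928

0.3928


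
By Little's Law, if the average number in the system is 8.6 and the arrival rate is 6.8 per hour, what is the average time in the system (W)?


W = L / lambda = 8.6 / 6.8 = 1.2647 hours

1.2647 hours


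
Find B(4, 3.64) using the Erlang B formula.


B(N,A) = (A^N/N!) / sum(A^k/k!, k=0..N) with N=4, A=3.64 = 0.2748

0.2748


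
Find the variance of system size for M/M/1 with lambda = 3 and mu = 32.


rho = 3/32; Var(N) = rho/(1-rho)^2 = 0.11

0.11


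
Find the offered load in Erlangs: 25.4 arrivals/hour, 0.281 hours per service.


Offered load a = lambda * E[S] = 25.4 * 0.281 = 7.14 Erlangs

7.14 Erlangs


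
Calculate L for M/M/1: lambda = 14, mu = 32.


rho = 14/32; L = rho/(1-rho) = 0.78

0.78


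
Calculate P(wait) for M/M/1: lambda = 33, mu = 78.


P(wait) = rho = lambda/mu = 33/78 = 0.4231

0.4231


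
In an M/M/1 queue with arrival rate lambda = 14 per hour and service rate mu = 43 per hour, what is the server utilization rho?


rho = lambda/mu = 14/43 = 0.3256

0.3256


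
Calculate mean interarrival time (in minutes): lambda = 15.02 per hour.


Mean interarrival time = 60/lambda = 60/15.02 = 3.99 minutes

3.99 minutes


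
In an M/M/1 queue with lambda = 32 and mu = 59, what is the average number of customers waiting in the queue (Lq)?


rho = 32/59; Lq = rho^2/(1-rho) = 0.64

0.64


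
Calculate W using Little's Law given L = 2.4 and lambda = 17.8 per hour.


W = L / lambda = 2.4 / 17.8 = 0.1348 hours

0.1348 hours


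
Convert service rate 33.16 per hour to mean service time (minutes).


Mean service time = 60/mu = 60/33.16 = 1.81 minutes

1.81 minutes


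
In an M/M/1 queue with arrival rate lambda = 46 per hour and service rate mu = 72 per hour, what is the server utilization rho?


rho = lambda/mu = 46/72 = 0.6389

0.6389


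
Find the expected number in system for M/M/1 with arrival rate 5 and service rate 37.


rho = 5/37; L = rho/(1-rho) = 0.16

0.16


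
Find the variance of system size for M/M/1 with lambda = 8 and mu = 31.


rho = 8/31; Var(N) = rho/(1-rho)^2 = 0.47

0.47


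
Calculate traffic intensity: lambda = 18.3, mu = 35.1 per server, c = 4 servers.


rho = lambda / (c * mu) = 18.3 / (4 * 35.1) = 0.1303

0.1303


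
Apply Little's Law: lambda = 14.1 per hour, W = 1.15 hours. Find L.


L = lambda * W = 14.1 * 1.15 = 16.22

16.22


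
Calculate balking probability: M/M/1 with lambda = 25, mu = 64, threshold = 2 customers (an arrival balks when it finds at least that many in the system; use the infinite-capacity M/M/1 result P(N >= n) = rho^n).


P(N >= 2) = rho^2 = (25/64)^2 = 0.1526

0.1526


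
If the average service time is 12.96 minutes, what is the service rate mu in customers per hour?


mu = 60 / avg_service_time = 60 / 12.96 = 4.63 per hour

4.63 per hour


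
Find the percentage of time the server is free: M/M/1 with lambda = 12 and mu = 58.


Idle fraction = (1 - rho) * 100 = (1 - 12/58) * 100 = 79.3%

79.3%


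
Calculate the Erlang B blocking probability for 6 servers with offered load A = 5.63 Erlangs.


B(N,A) = (A^N/N!) / sum(A^k/k!, k=0..N) with N=6, A=5.63 = 0.2385

0.2385


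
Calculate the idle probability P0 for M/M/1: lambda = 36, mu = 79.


P0 = 1 - rho = 1 - 36/79 = 0.5443

0.5443


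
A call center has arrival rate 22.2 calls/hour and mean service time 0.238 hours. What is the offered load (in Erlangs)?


Offered load a = lambda * E[S] = 22.2 * 0.238 = 5.28 Erlangs

5.28 Erlangs


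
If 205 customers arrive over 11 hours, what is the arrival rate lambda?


lambda = total arrivals / time = 205 / 11 = 18.64 per hour

18.64 per hour


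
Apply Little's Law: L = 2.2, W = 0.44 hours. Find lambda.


lambda = L / W = 2.2 / 0.44 = 5.0 per hour

5.0 per hour


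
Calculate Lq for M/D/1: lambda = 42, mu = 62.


M/D/1: Lq = rho^2 / (2*(1-rho)) where rho = 42/62; Lq = 0.71

0.71


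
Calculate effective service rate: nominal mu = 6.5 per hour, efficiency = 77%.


Effective rate = mu * efficiency = 6.5 * 0.77 = 5.01 per hour

5.01 per hour


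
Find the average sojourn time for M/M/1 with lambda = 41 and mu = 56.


W = 1/(mu - lambda) = 1/(56 - 41) = 0.0667 hours

0.0667 hours


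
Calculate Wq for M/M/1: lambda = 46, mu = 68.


rho = 46/68; Wq = rho/(mu - lambda) = 0.0307 hours

0.0307 hours


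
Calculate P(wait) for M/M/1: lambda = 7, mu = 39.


P(wait) = rho = lambda/mu = 7/39 = 0.1795

0.1795


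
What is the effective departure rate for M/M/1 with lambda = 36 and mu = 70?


For a stable queue (lambda < mu), throughput = lambda = 36 per hour

36 per hour


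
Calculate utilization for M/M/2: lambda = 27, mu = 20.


rho = lambda/(c*mu) = 27/(2*20) = 0.675

0.675


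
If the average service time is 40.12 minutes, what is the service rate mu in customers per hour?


mu = 60 / avg_service_time = 60 / 40.12 = 1.5 per hour

1.5 per hour


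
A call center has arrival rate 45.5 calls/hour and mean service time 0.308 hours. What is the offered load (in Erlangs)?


Offered load a = lambda * E[S] = 45.5 * 0.308 = 14.01 Erlangs

14.01 Erlangs


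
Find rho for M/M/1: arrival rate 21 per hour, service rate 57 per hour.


rho = lambda/mu = 21/57 = 0.3684

0.3684


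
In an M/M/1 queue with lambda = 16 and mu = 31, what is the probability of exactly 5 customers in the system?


rho = 16/31; P(n) = (1-rho)*rho^n = (1-16/31)*(16/31)^5 = 0.0177

0.0177


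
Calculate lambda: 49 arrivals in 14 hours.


lambda = total arrivals / time = 49 / 14 = 3.5 per hour

3.5 per hour


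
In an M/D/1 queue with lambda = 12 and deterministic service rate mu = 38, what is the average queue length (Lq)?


M/D/1: Lq = rho^2 / (2*(1-rho)) where rho = 12/38; Lq = 0.07

0.07


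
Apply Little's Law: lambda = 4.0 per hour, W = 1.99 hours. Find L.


L = lambda * W = 4.0 * 1.99 = 7.96

7.96


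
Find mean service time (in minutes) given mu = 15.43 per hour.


Mean service time = 60/mu = 60/15.43 = 3.89 minutes

3.89 minutes


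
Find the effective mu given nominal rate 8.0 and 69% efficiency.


Effective rate = mu * efficiency = 8.0 * 0.69 = 5.52 per hour

5.52 per hour


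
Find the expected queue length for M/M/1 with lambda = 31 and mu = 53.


rho = 31/53; Lq = rho^2/(1-rho) = 0.82

0.82


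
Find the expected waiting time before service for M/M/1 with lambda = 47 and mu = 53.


rho = 47/53; Wq = rho/(mu - lambda) = 0.1478 hours

0.1478 hours


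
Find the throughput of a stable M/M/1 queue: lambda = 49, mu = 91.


For a stable queue (lambda < mu), throughput = lambda = 49 per hour

49 per hour


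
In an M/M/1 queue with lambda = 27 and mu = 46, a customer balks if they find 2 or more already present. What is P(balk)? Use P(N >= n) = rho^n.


P(N >= 2) = rho^2 = (27/46)^2 = 0.3445

0.3445


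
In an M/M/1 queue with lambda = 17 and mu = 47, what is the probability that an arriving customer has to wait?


P(wait) = rho = lambda/mu = 17/47 = 0.3617

0.3617


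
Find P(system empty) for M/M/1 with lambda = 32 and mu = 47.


P0 = 1 - rho = 1 - 32/47 = 0.3191

0.3191


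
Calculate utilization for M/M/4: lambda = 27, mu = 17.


rho = lambda/(c*mu) = 27/(4*17) = 0.3971

0.3971


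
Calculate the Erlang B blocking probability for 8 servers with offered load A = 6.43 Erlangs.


B(N,A) = (A^N/N!) / sum(A^k/k!, k=0..N) with N=8, A=6.43 = 0.1461

0.1461


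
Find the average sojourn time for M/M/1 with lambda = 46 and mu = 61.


W = 1/(mu - lambda) = 1/(61 - 46) = 0.0667 hours

0.0667 hours


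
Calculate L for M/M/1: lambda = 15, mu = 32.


rho = 15/32; L = rho/(1-rho) = 0.88

0.88


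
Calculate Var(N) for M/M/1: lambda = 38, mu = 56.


rho = 38/56; Var(N) = rho/(1-rho)^2 = 6.57

6.57


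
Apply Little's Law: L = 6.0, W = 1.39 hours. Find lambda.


lambda = L / W = 6.0 / 1.39 = 4.32 per hour

4.32 per hour


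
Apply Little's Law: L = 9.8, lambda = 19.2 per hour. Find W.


W = L / lambda = 9.8 / 19.2 = 0.5104 hours

0.5104 hours


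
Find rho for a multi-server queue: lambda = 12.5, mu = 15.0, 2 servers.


rho = lambda / (c * mu) = 12.5 / (2 * 15.0) = 0.4167

0.4167


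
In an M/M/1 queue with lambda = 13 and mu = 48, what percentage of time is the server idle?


Idle fraction = (1 - rho) * 100 = (1 - 13/48) * 100 = 72.9%

72.9%


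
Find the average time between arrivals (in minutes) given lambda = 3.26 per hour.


Mean interarrival time = 60/lambda = 60/3.26 = 18.4 minutes

18.4 minutes


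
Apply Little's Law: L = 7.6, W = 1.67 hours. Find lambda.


lambda = L / W = 7.6 / 1.67 = 4.55 per hour

4.55 per hour


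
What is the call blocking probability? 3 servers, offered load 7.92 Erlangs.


B(N,A) = (A^N/N!) / sum(A^k/k!, k=0..N) with N=3, A=7.92 = 0.6727

0.6727


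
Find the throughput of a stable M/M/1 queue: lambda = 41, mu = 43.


For a stable queue (lambda < mu), throughput = lambda = 41 per hour

41 per hour


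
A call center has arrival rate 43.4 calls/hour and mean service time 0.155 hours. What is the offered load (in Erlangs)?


Offered load a = lambda * E[S] = 43.4 * 0.155 = 6.73 Erlangs

6.73 Erlangs


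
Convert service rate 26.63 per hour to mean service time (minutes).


Mean service time = 60/mu = 60/26.63 = 2.25 minutes

2.25 minutes


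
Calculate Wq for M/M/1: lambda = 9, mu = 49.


rho = 9/49; Wq = rho/(mu - lambda) = 0.0046 hours

0.0046 hours


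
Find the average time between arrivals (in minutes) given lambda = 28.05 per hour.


Mean interarrival time = 60/lambda = 60/28.05 = 2.14 minutes

2.14 minutes


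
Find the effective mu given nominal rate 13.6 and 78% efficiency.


Effective rate = mu * efficiency = 13.6 * 0.78 = 10.61 per hour

10.61 per hour


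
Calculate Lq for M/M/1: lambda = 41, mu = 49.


rho = 41/49; Lq = rho^2/(1-rho) = 4.29

4.29


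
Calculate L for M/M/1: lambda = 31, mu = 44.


rho = 31/44; L = rho/(1-rho) = 2.38

2.38


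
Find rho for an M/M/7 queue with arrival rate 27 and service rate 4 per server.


rho = lambda/(c*mu) = 27/(7*4) = 0.9643

0.9643


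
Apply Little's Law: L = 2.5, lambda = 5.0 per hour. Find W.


W = L / lambda = 2.5 / 5.0 = 0.5 hours

0.5 hours


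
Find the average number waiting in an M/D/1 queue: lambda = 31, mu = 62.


M/D/1: Lq = rho^2 / (2*(1-rho)) where rho = 31/62; Lq = 0.25

0.25


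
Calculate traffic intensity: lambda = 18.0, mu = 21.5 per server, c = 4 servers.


rho = lambda / (c * mu) = 18.0 / (4 * 21.5) = 0.2093

0.2093


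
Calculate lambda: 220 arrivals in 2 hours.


lambda = total arrivals / time = 220 / 2 = 110.0 per hour

110.0 per hour


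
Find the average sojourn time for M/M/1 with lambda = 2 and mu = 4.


W = 1/(mu - lambda) = 1/(4 - 2) = 0.5 hours

0.5 hours


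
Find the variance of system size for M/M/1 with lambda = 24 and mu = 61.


rho = 24/61; Var(N) = rho/(1-rho)^2 = 1.07

1.07


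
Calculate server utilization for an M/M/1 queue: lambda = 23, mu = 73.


rho = lambda/mu = 23/73 = 0.3151

0.3151


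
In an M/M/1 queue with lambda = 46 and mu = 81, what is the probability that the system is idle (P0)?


P0 = 1 - rho = 1 - 46/81 = 0.4321

0.4321


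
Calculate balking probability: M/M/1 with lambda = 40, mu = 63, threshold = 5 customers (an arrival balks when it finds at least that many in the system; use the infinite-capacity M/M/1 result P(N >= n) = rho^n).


P(N >= 5) = rho^5 = (40/63)^5 = 0.1032

0.1032


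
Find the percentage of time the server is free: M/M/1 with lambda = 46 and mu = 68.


Idle fraction = (1 - rho) * 100 = (1 - 46/68) * 100 = 32.4%

32.4%


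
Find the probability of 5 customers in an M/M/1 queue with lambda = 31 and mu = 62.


rho = 31/62; P(n) = (1-rho)*rho^n = (1-31/62)*(31/62)^5 = 0.0156

0.0156


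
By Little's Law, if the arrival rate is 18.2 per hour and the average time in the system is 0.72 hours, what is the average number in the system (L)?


L = lambda * W = 18.2 * 0.72 = 13.1

13.1


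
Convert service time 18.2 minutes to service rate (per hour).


mu = 60 / avg_service_time = 60 / 18.2 = 3.3 per hour

3.3 per hour


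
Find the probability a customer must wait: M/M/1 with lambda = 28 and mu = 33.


P(wait) = rho = lambda/mu = 28/33 = 0.8485

0.8485


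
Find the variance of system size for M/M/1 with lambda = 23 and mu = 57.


rho = 23/57; Var(N) = rho/(1-rho)^2 = 1.13

1.13


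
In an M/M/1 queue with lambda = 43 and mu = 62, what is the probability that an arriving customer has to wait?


P(wait) = rho = lambda/mu = 43/62 = 0.6935

0.6935


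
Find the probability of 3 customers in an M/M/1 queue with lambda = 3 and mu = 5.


rho = 3/5; P(n) = (1-rho)*rho^n = (1-3/5)*(3/5)^3 = 0.0864

0.0864


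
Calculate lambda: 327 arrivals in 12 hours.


lambda = total arrivals / time = 327 / 12 = 27.25 per hour

27.25 per hour


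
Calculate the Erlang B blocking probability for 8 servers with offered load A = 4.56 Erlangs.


B(N,A) = (A^N/N!) / sum(A^k/k!, k=0..N) with N=8, A=4.56 = 0.0507

0.0507


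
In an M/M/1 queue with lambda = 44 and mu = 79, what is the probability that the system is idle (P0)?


P0 = 1 - rho = 1 - 44/79 = 0.443

0.443


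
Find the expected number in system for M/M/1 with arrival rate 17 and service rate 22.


rho = 17/22; L = rho/(1-rho) = 3.4

3.4


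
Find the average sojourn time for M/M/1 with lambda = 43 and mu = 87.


W = 1/(mu - lambda) = 1/(87 - 43) = 0.0227 hours

0.0227 hours


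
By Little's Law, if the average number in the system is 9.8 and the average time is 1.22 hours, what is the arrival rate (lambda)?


lambda = L / W = 9.8 / 1.22 = 8.03 per hour

8.03 per hour


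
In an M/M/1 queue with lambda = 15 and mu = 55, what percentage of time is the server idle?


Idle fraction = (1 - rho) * 100 = (1 - 15/55) * 100 = 72.7%

72.7%
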